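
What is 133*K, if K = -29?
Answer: -3857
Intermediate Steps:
133*K = 133*(-29) = -3857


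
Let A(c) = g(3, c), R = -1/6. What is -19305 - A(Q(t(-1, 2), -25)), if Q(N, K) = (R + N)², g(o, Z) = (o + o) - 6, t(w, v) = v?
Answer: -19305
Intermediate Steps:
R = -⅙ (R = -1*⅙ = -⅙ ≈ -0.16667)
g(o, Z) = -6 + 2*o (g(o, Z) = 2*o - 6 = -6 + 2*o)
Q(N, K) = (-⅙ + N)²
A(c) = 0 (A(c) = -6 + 2*3 = -6 + 6 = 0)
-19305 - A(Q(t(-1, 2), -25)) = -19305 - 1*0 = -19305 + 0 = -19305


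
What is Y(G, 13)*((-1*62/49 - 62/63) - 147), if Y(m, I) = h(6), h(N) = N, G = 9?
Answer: -131638/147 ≈ -895.50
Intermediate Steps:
Y(m, I) = 6
Y(G, 13)*((-1*62/49 - 62/63) - 147) = 6*((-1*62/49 - 62/63) - 147) = 6*((-62*1/49 - 62*1/63) - 147) = 6*((-62/49 - 62/63) - 147) = 6*(-992/441 - 147) = 6*(-65819/441) = -131638/147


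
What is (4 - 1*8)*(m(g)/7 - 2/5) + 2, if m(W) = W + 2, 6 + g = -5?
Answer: 306/35 ≈ 8.7429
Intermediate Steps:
g = -11 (g = -6 - 5 = -11)
m(W) = 2 + W
(4 - 1*8)*(m(g)/7 - 2/5) + 2 = (4 - 1*8)*((2 - 11)/7 - 2/5) + 2 = (4 - 8)*(-9*⅐ - 2*⅕) + 2 = -4*(-9/7 - ⅖) + 2 = -4*(-59/35) + 2 = 236/35 + 2 = 306/35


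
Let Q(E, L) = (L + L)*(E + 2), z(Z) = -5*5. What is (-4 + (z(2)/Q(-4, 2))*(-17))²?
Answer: 208849/64 ≈ 3263.3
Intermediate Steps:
z(Z) = -25
Q(E, L) = 2*L*(2 + E) (Q(E, L) = (2*L)*(2 + E) = 2*L*(2 + E))
(-4 + (z(2)/Q(-4, 2))*(-17))² = (-4 - 25*1/(4*(2 - 4))*(-17))² = (-4 - 25/(2*2*(-2))*(-17))² = (-4 - 25/(-8)*(-17))² = (-4 - 25*(-⅛)*(-17))² = (-4 + (25/8)*(-17))² = (-4 - 425/8)² = (-457/8)² = 208849/64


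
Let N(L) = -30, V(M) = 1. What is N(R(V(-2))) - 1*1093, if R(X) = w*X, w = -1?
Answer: -1123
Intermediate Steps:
R(X) = -X
N(R(V(-2))) - 1*1093 = -30 - 1*1093 = -30 - 1093 = -1123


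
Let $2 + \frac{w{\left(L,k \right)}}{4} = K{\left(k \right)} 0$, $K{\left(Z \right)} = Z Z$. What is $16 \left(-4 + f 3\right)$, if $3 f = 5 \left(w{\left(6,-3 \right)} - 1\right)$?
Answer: $-784$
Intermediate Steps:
$K{\left(Z \right)} = Z^{2}$
$w{\left(L,k \right)} = -8$ ($w{\left(L,k \right)} = -8 + 4 k^{2} \cdot 0 = -8 + 4 \cdot 0 = -8 + 0 = -8$)
$f = -15$ ($f = \frac{5 \left(-8 - 1\right)}{3} = \frac{5 \left(-9\right)}{3} = \frac{1}{3} \left(-45\right) = -15$)
$16 \left(-4 + f 3\right) = 16 \left(-4 - 45\right) = 16 \left(-49\right) = -784$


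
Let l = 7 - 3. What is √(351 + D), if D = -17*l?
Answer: √283 ≈ 16.823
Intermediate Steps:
l = 4
D = -68 (D = -17*4 = -68)
√(351 + D) = √(351 - 68) = √283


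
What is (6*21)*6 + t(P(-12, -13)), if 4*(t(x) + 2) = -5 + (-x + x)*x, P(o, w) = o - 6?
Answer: 3011/4 ≈ 752.75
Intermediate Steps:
P(o, w) = -6 + o
t(x) = -13/4 (t(x) = -2 + (-5 + (-x + x)*x)/4 = -2 + (-5 + 0*x)/4 = -2 + (-5 + 0)/4 = -2 + (1/4)*(-5) = -2 - 5/4 = -13/4)
(6*21)*6 + t(P(-12, -13)) = (6*21)*6 - 13/4 = 126*6 - 13/4 = 756 - 13/4 = 3011/4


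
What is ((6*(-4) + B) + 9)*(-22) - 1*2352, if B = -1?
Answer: -2000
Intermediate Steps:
((6*(-4) + B) + 9)*(-22) - 1*2352 = ((6*(-4) - 1) + 9)*(-22) - 1*2352 = ((-24 - 1) + 9)*(-22) - 2352 = (-25 + 9)*(-22) - 2352 = -16*(-22) - 2352 = 352 - 2352 = -2000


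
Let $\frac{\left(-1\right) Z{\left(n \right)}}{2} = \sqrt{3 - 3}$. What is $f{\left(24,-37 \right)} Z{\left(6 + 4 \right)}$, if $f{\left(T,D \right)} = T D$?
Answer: $0$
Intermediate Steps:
$f{\left(T,D \right)} = D T$
$Z{\left(n \right)} = 0$ ($Z{\left(n \right)} = - 2 \sqrt{3 - 3} = - 2 \sqrt{0} = \left(-2\right) 0 = 0$)
$f{\left(24,-37 \right)} Z{\left(6 + 4 \right)} = \left(-37\right) 24 \cdot 0 = \left(-888\right) 0 = 0$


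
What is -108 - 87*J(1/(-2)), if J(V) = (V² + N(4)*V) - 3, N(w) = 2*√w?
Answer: 1221/4 ≈ 305.25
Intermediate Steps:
J(V) = -3 + V² + 4*V (J(V) = (V² + (2*√4)*V) - 3 = (V² + (2*2)*V) - 3 = (V² + 4*V) - 3 = -3 + V² + 4*V)
-108 - 87*J(1/(-2)) = -108 - 87*(-3 + (1/(-2))² + 4/(-2)) = -108 - 87*(-3 + (-½)² + 4*(-½)) = -108 - 87*(-3 + ¼ - 2) = -108 - 87*(-19/4) = -108 + 1653/4 = 1221/4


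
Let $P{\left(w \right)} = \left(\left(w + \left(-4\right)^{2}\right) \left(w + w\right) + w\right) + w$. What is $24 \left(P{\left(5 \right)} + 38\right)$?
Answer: $6192$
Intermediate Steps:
$P{\left(w \right)} = 2 w + 2 w \left(16 + w\right)$ ($P{\left(w \right)} = \left(\left(w + 16\right) 2 w + w\right) + w = \left(\left(16 + w\right) 2 w + w\right) + w = \left(2 w \left(16 + w\right) + w\right) + w = \left(w + 2 w \left(16 + w\right)\right) + w = 2 w + 2 w \left(16 + w\right)$)
$24 \left(P{\left(5 \right)} + 38\right) = 24 \left(2 \cdot 5 \left(17 + 5\right) + 38\right) = 24 \left(2 \cdot 5 \cdot 22 + 38\right) = 24 \left(220 + 38\right) = 24 \cdot 258 = 6192$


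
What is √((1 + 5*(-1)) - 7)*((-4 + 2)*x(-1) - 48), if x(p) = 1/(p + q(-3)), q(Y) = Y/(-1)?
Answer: -49*I*√11 ≈ -162.51*I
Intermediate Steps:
q(Y) = -Y (q(Y) = Y*(-1) = -Y)
x(p) = 1/(3 + p) (x(p) = 1/(p - 1*(-3)) = 1/(p + 3) = 1/(3 + p))
√((1 + 5*(-1)) - 7)*((-4 + 2)*x(-1) - 48) = √((1 + 5*(-1)) - 7)*((-4 + 2)/(3 - 1) - 48) = √((1 - 5) - 7)*(-2/2 - 48) = √(-4 - 7)*(-2*½ - 48) = √(-11)*(-1 - 48) = (I*√11)*(-49) = -49*I*√11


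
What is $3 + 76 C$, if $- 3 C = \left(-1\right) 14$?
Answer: $\frac{1073}{3} \approx 357.67$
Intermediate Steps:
$C = \frac{14}{3}$ ($C = - \frac{\left(-1\right) 14}{3} = \left(- \frac{1}{3}\right) \left(-14\right) = \frac{14}{3} \approx 4.6667$)
$3 + 76 C = 3 + 76 \cdot \frac{14}{3} = 3 + \frac{1064}{3} = \frac{1073}{3}$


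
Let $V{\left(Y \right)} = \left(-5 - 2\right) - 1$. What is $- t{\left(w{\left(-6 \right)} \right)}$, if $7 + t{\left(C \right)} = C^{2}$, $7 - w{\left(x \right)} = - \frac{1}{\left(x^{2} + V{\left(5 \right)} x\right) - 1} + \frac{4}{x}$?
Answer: $- \frac{3221737}{62001} \approx -51.963$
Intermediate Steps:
$V{\left(Y \right)} = -8$ ($V{\left(Y \right)} = -7 - 1 = -8$)
$w{\left(x \right)} = 7 + \frac{1}{-1 + x^{2} - 8 x} - \frac{4}{x}$ ($w{\left(x \right)} = 7 - \left(- \frac{1}{\left(x^{2} - 8 x\right) - 1} + \frac{4}{x}\right) = 7 - \left(- \frac{1}{-1 + x^{2} - 8 x} + \frac{4}{x}\right) = 7 + \left(\frac{1}{-1 + x^{2} - 8 x} - \frac{4}{x}\right) = 7 + \frac{1}{-1 + x^{2} - 8 x} - \frac{4}{x}$)
$t{\left(C \right)} = -7 + C^{2}$
$- t{\left(w{\left(-6 \right)} \right)} = - (-7 + \left(\frac{4 - 60 \left(-6\right)^{2} + 7 \left(-6\right)^{3} + 26 \left(-6\right)}{\left(-6\right) \left(-1 + \left(-6\right)^{2} - -48\right)}\right)^{2}) = - (-7 + \left(- \frac{4 - 2160 + 7 \left(-216\right) - 156}{6 \left(-1 + 36 + 48\right)}\right)^{2}) = - (-7 + \left(- \frac{4 - 2160 - 1512 - 156}{6 \cdot 83}\right)^{2}) = - (-7 + \left(\left(- \frac{1}{6}\right) \frac{1}{83} \left(-3824\right)\right)^{2}) = - (-7 + \left(\frac{1912}{249}\right)^{2}) = - (-7 + \frac{3655744}{62001}) = \left(-1\right) \frac{3221737}{62001} = - \frac{3221737}{62001}$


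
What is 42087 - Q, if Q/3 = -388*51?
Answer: 101451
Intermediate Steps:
Q = -59364 (Q = 3*(-388*51) = 3*(-19788) = -59364)
42087 - Q = 42087 - 1*(-59364) = 42087 + 59364 = 101451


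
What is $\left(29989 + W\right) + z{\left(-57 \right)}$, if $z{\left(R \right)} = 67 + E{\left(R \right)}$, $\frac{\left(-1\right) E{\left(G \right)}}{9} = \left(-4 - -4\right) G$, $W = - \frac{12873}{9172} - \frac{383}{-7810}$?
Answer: $\frac{1076457020333}{35816660} \approx 30055.0$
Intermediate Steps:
$W = - \frac{48512627}{35816660}$ ($W = \left(-12873\right) \frac{1}{9172} - - \frac{383}{7810} = - \frac{12873}{9172} + \frac{383}{7810} = - \frac{48512627}{35816660} \approx -1.3545$)
$E{\left(G \right)} = 0$ ($E{\left(G \right)} = - 9 \left(-4 - -4\right) G = - 9 \left(-4 + 4\right) G = - 9 \cdot 0 G = \left(-9\right) 0 = 0$)
$z{\left(R \right)} = 67$ ($z{\left(R \right)} = 67 + 0 = 67$)
$\left(29989 + W\right) + z{\left(-57 \right)} = \left(29989 - \frac{48512627}{35816660}\right) + 67 = \frac{1074057304113}{35816660} + 67 = \frac{1076457020333}{35816660}$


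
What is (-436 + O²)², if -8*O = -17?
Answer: 762588225/4096 ≈ 1.8618e+5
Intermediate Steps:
O = 17/8 (O = -⅛*(-17) = 17/8 ≈ 2.1250)
(-436 + O²)² = (-436 + (17/8)²)² = (-436 + 289/64)² = (-27615/64)² = 762588225/4096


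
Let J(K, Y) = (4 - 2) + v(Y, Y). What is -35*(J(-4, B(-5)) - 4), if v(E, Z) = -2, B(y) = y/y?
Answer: 140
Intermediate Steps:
B(y) = 1
J(K, Y) = 0 (J(K, Y) = (4 - 2) - 2 = 2 - 2 = 0)
-35*(J(-4, B(-5)) - 4) = -35*(0 - 4) = -35*(-4) = 140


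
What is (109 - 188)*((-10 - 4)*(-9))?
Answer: -9954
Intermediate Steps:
(109 - 188)*((-10 - 4)*(-9)) = -(-1106)*(-9) = -79*126 = -9954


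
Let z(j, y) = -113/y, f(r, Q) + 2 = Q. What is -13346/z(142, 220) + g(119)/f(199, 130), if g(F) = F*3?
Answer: 375863701/14464 ≈ 25986.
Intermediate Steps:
f(r, Q) = -2 + Q
g(F) = 3*F
-13346/z(142, 220) + g(119)/f(199, 130) = -13346/((-113/220)) + (3*119)/(-2 + 130) = -13346/((-113*1/220)) + 357/128 = -13346/(-113/220) + 357*(1/128) = -13346*(-220/113) + 357/128 = 2936120/113 + 357/128 = 375863701/14464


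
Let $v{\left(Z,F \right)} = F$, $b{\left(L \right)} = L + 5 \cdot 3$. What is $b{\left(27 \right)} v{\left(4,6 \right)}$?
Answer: $252$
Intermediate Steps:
$b{\left(L \right)} = 15 + L$ ($b{\left(L \right)} = L + 15 = 15 + L$)
$b{\left(27 \right)} v{\left(4,6 \right)} = \left(15 + 27\right) 6 = 42 \cdot 6 = 252$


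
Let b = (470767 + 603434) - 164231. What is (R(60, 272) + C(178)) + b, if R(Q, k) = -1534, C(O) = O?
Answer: 908614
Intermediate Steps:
b = 909970 (b = 1074201 - 164231 = 909970)
(R(60, 272) + C(178)) + b = (-1534 + 178) + 909970 = -1356 + 909970 = 908614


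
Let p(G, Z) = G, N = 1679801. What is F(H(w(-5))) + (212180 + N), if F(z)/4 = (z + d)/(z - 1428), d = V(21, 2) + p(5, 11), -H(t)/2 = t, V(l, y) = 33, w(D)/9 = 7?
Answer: 1470069413/777 ≈ 1.8920e+6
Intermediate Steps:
w(D) = 63 (w(D) = 9*7 = 63)
H(t) = -2*t
d = 38 (d = 33 + 5 = 38)
F(z) = 4*(38 + z)/(-1428 + z) (F(z) = 4*((z + 38)/(z - 1428)) = 4*((38 + z)/(-1428 + z)) = 4*(38 + z)/(-1428 + z))
F(H(w(-5))) + (212180 + N) = 4*(38 - 2*63)/(-1428 - 2*63) + (212180 + 1679801) = 4*(38 - 126)/(-1428 - 126) + 1891981 = 4*(-88)/(-1554) + 1891981 = 4*(-1/1554)*(-88) + 1891981 = 176/777 + 1891981 = 1470069413/777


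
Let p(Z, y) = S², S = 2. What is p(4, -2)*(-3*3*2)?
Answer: -72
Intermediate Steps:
p(Z, y) = 4 (p(Z, y) = 2² = 4)
p(4, -2)*(-3*3*2) = 4*(-3*3*2) = 4*(-9*2) = 4*(-18) = -72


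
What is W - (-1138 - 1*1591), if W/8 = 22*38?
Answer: 9417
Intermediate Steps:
W = 6688 (W = 8*(22*38) = 8*836 = 6688)
W - (-1138 - 1*1591) = 6688 - (-1138 - 1*1591) = 6688 - (-1138 - 1591) = 6688 - 1*(-2729) = 6688 + 2729 = 9417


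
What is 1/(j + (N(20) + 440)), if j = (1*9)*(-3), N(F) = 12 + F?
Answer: 1/445 ≈ 0.0022472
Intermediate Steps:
j = -27 (j = 9*(-3) = -27)
1/(j + (N(20) + 440)) = 1/(-27 + ((12 + 20) + 440)) = 1/(-27 + (32 + 440)) = 1/(-27 + 472) = 1/445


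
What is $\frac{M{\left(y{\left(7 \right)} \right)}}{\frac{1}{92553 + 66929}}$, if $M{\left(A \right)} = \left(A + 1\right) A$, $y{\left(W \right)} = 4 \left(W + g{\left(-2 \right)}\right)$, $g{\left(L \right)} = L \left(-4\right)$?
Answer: $583704120$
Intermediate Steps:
$g{\left(L \right)} = - 4 L$
$y{\left(W \right)} = 32 + 4 W$ ($y{\left(W \right)} = 4 \left(W - -8\right) = 4 \left(W + 8\right) = 4 \left(8 + W\right) = 32 + 4 W$)
$M{\left(A \right)} = A \left(1 + A\right)$ ($M{\left(A \right)} = \left(1 + A\right) A = A \left(1 + A\right)$)
$\frac{M{\left(y{\left(7 \right)} \right)}}{\frac{1}{92553 + 66929}} = \frac{\left(32 + 4 \cdot 7\right) \left(1 + \left(32 + 4 \cdot 7\right)\right)}{\frac{1}{92553 + 66929}} = \frac{\left(32 + 28\right) \left(1 + \left(32 + 28\right)\right)}{\frac{1}{159482}} = 60 \left(1 + 60\right) \frac{1}{\frac{1}{159482}} = 60 \cdot 61 \cdot 159482 = 3660 \cdot 159482 = 583704120$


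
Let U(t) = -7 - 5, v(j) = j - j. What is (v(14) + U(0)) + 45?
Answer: 33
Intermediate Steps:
v(j) = 0
U(t) = -12
(v(14) + U(0)) + 45 = (0 - 12) + 45 = -12 + 45 = 33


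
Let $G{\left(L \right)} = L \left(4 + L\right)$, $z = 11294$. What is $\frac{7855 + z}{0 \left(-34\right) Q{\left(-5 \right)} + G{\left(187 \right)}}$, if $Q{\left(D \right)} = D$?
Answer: $\frac{19149}{35717} \approx 0.53613$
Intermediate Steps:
$\frac{7855 + z}{0 \left(-34\right) Q{\left(-5 \right)} + G{\left(187 \right)}} = \frac{7855 + 11294}{0 \left(-34\right) \left(-5\right) + 187 \left(4 + 187\right)} = \frac{19149}{0 \left(-5\right) + 187 \cdot 191} = \frac{19149}{0 + 35717} = \frac{19149}{35717}$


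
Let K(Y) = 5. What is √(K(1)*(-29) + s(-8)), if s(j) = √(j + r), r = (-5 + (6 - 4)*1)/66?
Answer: √(-70180 + 22*I*√3894)/22 ≈ 0.11777 + 12.042*I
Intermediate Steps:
r = -1/22 (r = (-5 + 2*1)*(1/66) = (-5 + 2)*(1/66) = -3*1/66 = -1/22 ≈ -0.045455)
s(j) = √(-1/22 + j) (s(j) = √(j - 1/22) = √(-1/22 + j))
√(K(1)*(-29) + s(-8)) = √(5*(-29) + √(-22 + 484*(-8))/22) = √(-145 + √(-22 - 3872)/22) = √(-145 + √(-3894)/22) = √(-145 + (I*√3894)/22) = √(-145 + I*√3894/22)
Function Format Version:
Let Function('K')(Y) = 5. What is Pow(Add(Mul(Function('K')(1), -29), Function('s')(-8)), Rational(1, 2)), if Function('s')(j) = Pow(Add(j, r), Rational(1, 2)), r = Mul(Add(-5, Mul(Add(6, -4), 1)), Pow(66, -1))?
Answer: Mul(Rational(1, 22), Pow(Add(-70180, Mul(22, I, Pow(3894, Rational(1, 2)))), Rational(1, 2))) ≈ Add(0.11777, Mul(12.042, I))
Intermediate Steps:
r = Rational(-1, 22) (r = Mul(Add(-5, Mul(2, 1)), Rational(1, 66)) = Mul(Add(-5, 2), Rational(1, 66)) = Mul(-3, Rational(1, 66)) = Rational(-1, 22) ≈ -0.045455)
Function('s')(j) = Pow(Add(Rational(-1, 22), j), Rational(1, 2)) (Function('s')(j) = Pow(Add(j, Rational(-1, 22)), Rational(1, 2)) = Pow(Add(Rational(-1, 22), j), Rational(1, 2)))
Pow(Add(Mul(Function('K')(1), -29), Function('s')(-8)), Rational(1, 2)) = Pow(Add(Mul(5, -29), Mul(Rational(1, 22), Pow(Add(-22, Mul(484, -8)), Rational(1, 2)))), Rational(1, 2)) = Pow(Add(-145, Mul(Rational(1, 22), Pow(Add(-22, -3872), Rational(1, 2)))), Rational(1, 2)) = Pow(Add(-145, Mul(Rational(1, 22), Pow(-3894, Rational(1, 2)))), Rational(1, 2)) = Pow(Add(-145, Mul(Rational(1, 22), Mul(I, Pow(3894, Rational(1, 2))))), Rational(1, 2)) = Pow(Add(-145, Mul(Rational(1, 22), I, Pow(3894, Rational(1, 2)))), Rational(1, 2))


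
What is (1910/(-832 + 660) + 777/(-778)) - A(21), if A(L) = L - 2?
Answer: -520266/16727 ≈ -31.103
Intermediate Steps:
A(L) = -2 + L
(1910/(-832 + 660) + 777/(-778)) - A(21) = (1910/(-832 + 660) + 777/(-778)) - (-2 + 21) = (1910/(-172) + 777*(-1/778)) - 1*19 = (1910*(-1/172) - 777/778) - 19 = (-955/86 - 777/778) - 19 = -202453/16727 - 19 = -520266/16727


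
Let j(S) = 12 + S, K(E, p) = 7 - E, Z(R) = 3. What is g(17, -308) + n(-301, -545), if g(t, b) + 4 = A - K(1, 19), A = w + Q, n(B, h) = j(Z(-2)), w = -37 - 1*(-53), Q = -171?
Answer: -150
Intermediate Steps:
w = 16 (w = -37 + 53 = 16)
n(B, h) = 15 (n(B, h) = 12 + 3 = 15)
A = -155 (A = 16 - 171 = -155)
g(t, b) = -165 (g(t, b) = -4 + (-155 - (7 - 1*1)) = -4 + (-155 - (7 - 1)) = -4 + (-155 - 1*6) = -4 + (-155 - 6) = -4 - 161 = -165)
g(17, -308) + n(-301, -545) = -165 + 15 = -150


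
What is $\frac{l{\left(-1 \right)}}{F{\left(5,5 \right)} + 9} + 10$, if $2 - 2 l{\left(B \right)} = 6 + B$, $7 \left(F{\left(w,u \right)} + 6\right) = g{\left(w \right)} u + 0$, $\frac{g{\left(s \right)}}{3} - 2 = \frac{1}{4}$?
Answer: $\frac{716}{73} \approx 9.8082$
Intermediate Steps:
$g{\left(s \right)} = \frac{27}{4}$ ($g{\left(s \right)} = 6 + \frac{3}{4} = \frac{27}{4}$)
$F{\left(w,u \right)} = -6 + \frac{27 u}{28}$ ($F{\left(w,u \right)} = -6 + \frac{\frac{27 u}{4} + 0}{7} = -6 + \frac{\frac{27}{4} u}{7} = -6 + \frac{27 u}{28}$)
$l{\left(B \right)} = -2 - \frac{B}{2}$ ($l{\left(B \right)} = 1 - \frac{6 + B}{2} = 1 - \left(3 + \frac{B}{2}\right) = -2 - \frac{B}{2}$)
$\frac{l{\left(-1 \right)}}{F{\left(5,5 \right)} + 9} + 10 = \frac{-2 - - \frac{1}{2}}{\left(-6 + \frac{27}{28} \cdot 5\right) + 9} + 10 = \frac{-2 + \frac{1}{2}}{\left(-6 + \frac{135}{28}\right) + 9} + 10 = \frac{1}{- \frac{33}{28} + 9} \left(- \frac{3}{2}\right) + 10 = \frac{1}{\frac{219}{28}} \left(- \frac{3}{2}\right) + 10 = \frac{28}{219} \left(- \frac{3}{2}\right) + 10 = - \frac{14}{73} + 10 = \frac{716}{73}$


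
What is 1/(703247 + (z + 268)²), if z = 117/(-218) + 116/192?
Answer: 27373824/21217647202369 ≈ 1.2901e-6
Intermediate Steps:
z = 353/5232 (z = 117*(-1/218) + 116*(1/192) = -117/218 + 29/48 = 353/5232 ≈ 0.067469)
1/(703247 + (z + 268)²) = 1/(703247 + (353/5232 + 268)²) = 1/(703247 + (1402529/5232)²) = 1/(703247 + 1967087595841/27373824) = 1/(21217647202369/27373824) = 27373824/21217647202369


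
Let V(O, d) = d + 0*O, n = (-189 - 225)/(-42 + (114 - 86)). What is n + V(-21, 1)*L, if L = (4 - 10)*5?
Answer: -3/7 ≈ -0.42857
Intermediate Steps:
n = 207/7 (n = -414/(-42 + 28) = -414/(-14) = -414*(-1/14) = 207/7 ≈ 29.571)
V(O, d) = d (V(O, d) = d + 0 = d)
L = -30 (L = -6*5 = -30)
n + V(-21, 1)*L = 207/7 + 1*(-30) = 207/7 - 30 = -3/7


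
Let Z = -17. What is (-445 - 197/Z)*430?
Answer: -3168240/17 ≈ -1.8637e+5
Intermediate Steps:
(-445 - 197/Z)*430 = (-445 - 197/(-17))*430 = (-445 - 197*(-1/17))*430 = (-445 + 197/17)*430 = -7368/17*430 = -3168240/17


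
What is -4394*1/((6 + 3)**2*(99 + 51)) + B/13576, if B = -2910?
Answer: -23752361/41237100 ≈ -0.57599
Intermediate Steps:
-4394*1/((6 + 3)**2*(99 + 51)) + B/13576 = -4394*1/((6 + 3)**2*(99 + 51)) - 2910/13576 = -4394/(150*9**2) - 2910*1/13576 = -4394/(150*81) - 1455/6788 = -4394/12150 - 1455/6788 = -4394*1/12150 - 1455/6788 = -2197/6075 - 1455/6788 = -23752361/41237100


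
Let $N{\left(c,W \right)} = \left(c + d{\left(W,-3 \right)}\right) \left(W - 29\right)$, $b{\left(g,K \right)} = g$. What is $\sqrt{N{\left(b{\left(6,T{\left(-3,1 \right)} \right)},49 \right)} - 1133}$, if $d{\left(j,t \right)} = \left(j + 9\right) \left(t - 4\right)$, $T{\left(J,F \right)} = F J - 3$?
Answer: $i \sqrt{9133} \approx 95.567 i$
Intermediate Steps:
$T{\left(J,F \right)} = -3 + F J$
$d{\left(j,t \right)} = \left(-4 + t\right) \left(9 + j\right)$ ($d{\left(j,t \right)} = \left(9 + j\right) \left(-4 + t\right) = \left(-4 + t\right) \left(9 + j\right)$)
$N{\left(c,W \right)} = \left(-29 + W\right) \left(-63 + c - 7 W\right)$ ($N{\left(c,W \right)} = \left(c + \left(-36 - 4 W + 9 \left(-3\right) + W \left(-3\right)\right)\right) \left(W - 29\right) = \left(c - \left(63 + 7 W\right)\right) \left(-29 + W\right) = \left(-63 + c - 7 W\right) \left(-29 + W\right) = \left(-29 + W\right) \left(-63 + c - 7 W\right)$)
$\sqrt{N{\left(b{\left(6,T{\left(-3,1 \right)} \right)},49 \right)} - 1133} = \sqrt{\left(1827 - 174 - 7 \cdot 49^{2} + 140 \cdot 49 + 49 \cdot 6\right) - 1133} = \sqrt{\left(1827 - 174 - 16807 + 6860 + 294\right) - 1133} = \sqrt{-8000 - 1133} = \sqrt{-9133} = i \sqrt{9133}$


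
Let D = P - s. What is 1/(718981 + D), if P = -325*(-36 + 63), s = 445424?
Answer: 1/264782 ≈ 3.7767e-6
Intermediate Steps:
P = -8775 (P = -325*27 = -8775)
D = -454199 (D = -8775 - 1*445424 = -8775 - 445424 = -454199)
1/(718981 + D) = 1/(718981 - 454199) = 1/264782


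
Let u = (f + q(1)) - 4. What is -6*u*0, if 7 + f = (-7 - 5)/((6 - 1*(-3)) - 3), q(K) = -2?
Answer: 0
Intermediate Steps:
f = -9 (f = -7 + (-7 - 5)/((6 - 1*(-3)) - 3) = -7 - 12/((6 + 3) - 3) = -7 - 12/(9 - 3) = -7 - 12/6 = -7 - 12*⅙ = -7 - 2 = -9)
u = -15 (u = (-9 - 2) - 4 = -11 - 4 = -15)
-6*u*0 = -6*(-15)*0 = 90*0 = 0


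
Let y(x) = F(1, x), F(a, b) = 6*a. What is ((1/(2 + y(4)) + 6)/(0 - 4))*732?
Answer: -8967/8 ≈ -1120.9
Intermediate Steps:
y(x) = 6 (y(x) = 6*1 = 6)
((1/(2 + y(4)) + 6)/(0 - 4))*732 = ((1/(2 + 6) + 6)/(0 - 4))*732 = ((1/8 + 6)/(-4))*732 = ((⅛ + 6)*(-¼))*732 = ((49/8)*(-¼))*732 = -49/32*732 = -8967/8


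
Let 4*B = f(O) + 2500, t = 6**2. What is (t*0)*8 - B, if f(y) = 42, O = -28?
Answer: -1271/2 ≈ -635.50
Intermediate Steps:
t = 36
B = 1271/2 (B = (42 + 2500)/4 = (1/4)*2542 = 1271/2 ≈ 635.50)
(t*0)*8 - B = (36*0)*8 - 1*1271/2 = 0*8 - 1271/2 = 0 - 1271/2 = -1271/2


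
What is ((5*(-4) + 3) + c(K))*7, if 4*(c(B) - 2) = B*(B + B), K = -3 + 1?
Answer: -91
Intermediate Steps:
K = -2
c(B) = 2 + B²/2 (c(B) = 2 + (B*(B + B))/4 = 2 + (B*(2*B))/4 = 2 + (2*B²)/4 = 2 + B²/2)
((5*(-4) + 3) + c(K))*7 = ((5*(-4) + 3) + (2 + (½)*(-2)²))*7 = ((-20 + 3) + (2 + (½)*4))*7 = (-17 + (2 + 2))*7 = (-17 + 4)*7 = -13*7 = -91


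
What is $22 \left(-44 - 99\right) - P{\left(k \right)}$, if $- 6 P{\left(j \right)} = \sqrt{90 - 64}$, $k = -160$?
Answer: $-3146 + \frac{\sqrt{26}}{6} \approx -3145.1$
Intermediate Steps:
$P{\left(j \right)} = - \frac{\sqrt{26}}{6}$ ($P{\left(j \right)} = - \frac{\sqrt{90 - 64}}{6} = - \frac{\sqrt{26}}{6}$)
$22 \left(-44 - 99\right) - P{\left(k \right)} = 22 \left(-44 - 99\right) - - \frac{\sqrt{26}}{6} = 22 \left(-143\right) + \frac{\sqrt{26}}{6} = -3146 + \frac{\sqrt{26}}{6}$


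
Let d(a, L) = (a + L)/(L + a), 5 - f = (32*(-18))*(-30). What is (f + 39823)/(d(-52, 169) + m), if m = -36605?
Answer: -5637/9151 ≈ -0.61600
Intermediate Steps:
f = -17275 (f = 5 - 32*(-18)*(-30) = 5 - (-576)*(-30) = 5 - 1*17280 = 5 - 17280 = -17275)
d(a, L) = 1 (d(a, L) = (L + a)/(L + a) = 1)
(f + 39823)/(d(-52, 169) + m) = (-17275 + 39823)/(1 - 36605) = 22548/(-36604) = 22548*(-1/36604) = -5637/9151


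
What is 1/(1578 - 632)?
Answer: 1/946 ≈ 0.0010571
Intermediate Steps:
1/(1578 - 632) = 1/946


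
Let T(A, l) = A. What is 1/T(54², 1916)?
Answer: 1/2916 ≈ 0.00034294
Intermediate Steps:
1/T(54², 1916) = 1/(54²) = 1/2916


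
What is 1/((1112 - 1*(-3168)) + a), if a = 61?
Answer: 1/4341 ≈ 0.00023036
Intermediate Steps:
1/((1112 - 1*(-3168)) + a) = 1/((1112 - 1*(-3168)) + 61) = 1/((1112 + 3168) + 61) = 1/(4280 + 61) = 1/4341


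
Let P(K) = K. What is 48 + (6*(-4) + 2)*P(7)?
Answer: -106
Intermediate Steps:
48 + (6*(-4) + 2)*P(7) = 48 + (6*(-4) + 2)*7 = 48 + (-24 + 2)*7 = 48 - 22*7 = 48 - 154 = -106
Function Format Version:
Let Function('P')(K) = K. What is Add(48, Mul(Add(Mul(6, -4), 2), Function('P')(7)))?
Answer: -106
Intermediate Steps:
Add(48, Mul(Add(Mul(6, -4), 2), Function('P')(7))) = Add(48, Mul(Add(Mul(6, -4), 2), 7)) = Add(48, Mul(Add(-24, 2), 7)) = Add(48, Mul(-22, 7)) = Add(48, -154) = -106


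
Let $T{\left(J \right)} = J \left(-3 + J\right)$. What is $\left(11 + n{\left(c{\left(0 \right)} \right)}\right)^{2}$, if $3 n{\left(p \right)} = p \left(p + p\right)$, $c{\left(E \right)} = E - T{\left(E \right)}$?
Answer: $121$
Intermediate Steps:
$c{\left(E \right)} = E - E \left(-3 + E\right)$
$n{\left(p \right)} = \frac{2 p^{2}}{3}$ ($n{\left(p \right)} = \frac{p \left(p + p\right)}{3} = \frac{p 2 p}{3} = \frac{2 p^{2}}{3}$)
$\left(11 + n{\left(c{\left(0 \right)} \right)}\right)^{2} = \left(11 + \frac{2 \left(0 \left(4 - 0\right)\right)^{2}}{3}\right)^{2} = \left(11 + \frac{2 \left(0 \left(4 + 0\right)\right)^{2}}{3}\right)^{2} = \left(11 + \frac{2 \left(0 \cdot 4\right)^{2}}{3}\right)^{2} = \left(11 + \frac{2 \cdot 0^{2}}{3}\right)^{2} = \left(11 + \frac{2}{3} \cdot 0\right)^{2} = \left(11 + 0\right)^{2} = 11^{2} = 121$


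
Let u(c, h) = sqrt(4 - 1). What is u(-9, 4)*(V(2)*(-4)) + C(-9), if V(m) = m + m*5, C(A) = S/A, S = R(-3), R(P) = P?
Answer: 1/3 - 48*sqrt(3) ≈ -82.805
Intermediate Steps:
S = -3
u(c, h) = sqrt(3)
C(A) = -3/A
V(m) = 6*m (V(m) = m + 5*m = 6*m)
u(-9, 4)*(V(2)*(-4)) + C(-9) = sqrt(3)*((6*2)*(-4)) - 3/(-9) = sqrt(3)*(12*(-4)) - 3*(-1/9) = sqrt(3)*(-48) + 1/3 = -48*sqrt(3) + 1/3 = 1/3 - 48*sqrt(3)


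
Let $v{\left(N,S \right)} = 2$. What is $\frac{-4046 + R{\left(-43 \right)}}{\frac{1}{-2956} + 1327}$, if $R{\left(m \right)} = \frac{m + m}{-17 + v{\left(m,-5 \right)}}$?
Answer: $- \frac{179145424}{58839165} \approx -3.0447$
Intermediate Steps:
$R{\left(m \right)} = - \frac{2 m}{15}$ ($R{\left(m \right)} = \frac{m + m}{-17 + 2} = \frac{2 m}{-15} = 2 m \left(- \frac{1}{15}\right) = - \frac{2 m}{15}$)
$\frac{-4046 + R{\left(-43 \right)}}{\frac{1}{-2956} + 1327} = \frac{-4046 - - \frac{86}{15}}{\frac{1}{-2956} + 1327} = \frac{-4046 + \frac{86}{15}}{- \frac{1}{2956} + 1327} = - \frac{60604}{15 \cdot \frac{3922611}{2956}} = \left(- \frac{60604}{15}\right) \frac{2956}{3922611} = - \frac{179145424}{58839165}$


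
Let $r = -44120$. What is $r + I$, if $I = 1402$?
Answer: $-42718$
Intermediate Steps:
$r + I = -44120 + 1402 = -42718$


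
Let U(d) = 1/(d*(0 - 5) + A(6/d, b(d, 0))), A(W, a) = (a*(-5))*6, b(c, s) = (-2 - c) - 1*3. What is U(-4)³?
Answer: 1/125000 ≈ 8.0000e-6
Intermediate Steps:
b(c, s) = -5 - c (b(c, s) = (-2 - c) - 3 = -5 - c)
A(W, a) = -30*a (A(W, a) = -5*a*6 = -30*a)
U(d) = 1/(150 + 25*d) (U(d) = 1/(d*(0 - 5) - 30*(-5 - d)) = 1/(d*(-5) + (150 + 30*d)) = 1/(-5*d + (150 + 30*d)) = 1/(150 + 25*d))
U(-4)³ = (1/(25*(6 - 4)))³ = ((1/25)/2)³ = ((1/25)*(½))³ = (1/50)³ = 1/125000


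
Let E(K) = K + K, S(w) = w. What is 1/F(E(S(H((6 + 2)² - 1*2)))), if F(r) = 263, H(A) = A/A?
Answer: 1/263 ≈ 0.0038023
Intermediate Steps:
H(A) = 1
E(K) = 2*K
1/F(E(S(H((6 + 2)² - 1*2)))) = 1/263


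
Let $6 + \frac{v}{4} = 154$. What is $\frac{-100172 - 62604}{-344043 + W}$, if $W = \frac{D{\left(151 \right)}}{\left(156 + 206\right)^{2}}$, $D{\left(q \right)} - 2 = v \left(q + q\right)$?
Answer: $\frac{10665409072}{22542296053} \approx 0.47313$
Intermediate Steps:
$v = 592$ ($v = -24 + 4 \cdot 154 = -24 + 616 = 592$)
$D{\left(q \right)} = 2 + 1184 q$ ($D{\left(q \right)} = 2 + 592 \left(q + q\right) = 2 + 592 \cdot 2 q = 2 + 1184 q$)
$W = \frac{89393}{65522}$ ($W = \frac{2 + 1184 \cdot 151}{\left(156 + 206\right)^{2}} = \frac{2 + 178784}{362^{2}} = \frac{178786}{131044} = 178786 \cdot \frac{1}{131044} = \frac{89393}{65522} \approx 1.3643$)
$\frac{-100172 - 62604}{-344043 + W} = \frac{-100172 - 62604}{-344043 + \frac{89393}{65522}} = - \frac{162776}{- \frac{22542296053}{65522}} = \left(-162776\right) \left(- \frac{65522}{22542296053}\right) = \frac{10665409072}{22542296053}$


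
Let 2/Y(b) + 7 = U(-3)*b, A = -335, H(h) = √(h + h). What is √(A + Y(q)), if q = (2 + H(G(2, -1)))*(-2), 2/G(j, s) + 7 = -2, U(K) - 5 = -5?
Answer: I*√16429/7 ≈ 18.311*I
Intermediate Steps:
U(K) = 0 (U(K) = 5 - 5 = 0)
G(j, s) = -2/9 (G(j, s) = 2/(-7 - 2) = 2/(-9) = 2*(-⅑) = -2/9)
H(h) = √2*√h (H(h) = √(2*h) = √2*√h)
q = -4 - 4*I/3 (q = (2 + √2*√(-2/9))*(-2) = (2 + √2*(I*√2/3))*(-2) = (2 + 2*I/3)*(-2) = -4 - 4*I/3 ≈ -4.0 - 1.3333*I)
Y(b) = -2/7 (Y(b) = 2/(-7 + 0*b) = 2/(-7 + 0) = 2/(-7) = 2*(-⅐) = -2/7)
√(A + Y(q)) = √(-335 - 2/7) = √(-2347/7) = I*√16429/7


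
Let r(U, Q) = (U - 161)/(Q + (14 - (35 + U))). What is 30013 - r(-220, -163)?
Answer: 360283/12 ≈ 30024.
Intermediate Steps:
r(U, Q) = (-161 + U)/(-21 + Q - U) (r(U, Q) = (-161 + U)/(Q + (14 + (-35 - U))) = (-161 + U)/(Q + (-21 - U)) = (-161 + U)/(-21 + Q - U))
30013 - r(-220, -163) = 30013 - (161 - 1*(-220))/(21 - 220 - 1*(-163)) = 30013 - (161 + 220)/(21 - 220 + 163) = 30013 - 381/(-36) = 30013 - (-1)*381/36 = 30013 - 1*(-127/12) = 30013 + 127/12 = 360283/12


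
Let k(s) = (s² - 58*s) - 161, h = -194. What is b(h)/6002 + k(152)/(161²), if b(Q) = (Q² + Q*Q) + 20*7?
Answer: 1019772353/77788921 ≈ 13.109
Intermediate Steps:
k(s) = -161 + s² - 58*s
b(Q) = 140 + 2*Q² (b(Q) = (Q² + Q²) + 140 = 2*Q² + 140 = 140 + 2*Q²)
b(h)/6002 + k(152)/(161²) = (140 + 2*(-194)²)/6002 + (-161 + 152² - 58*152)/(161²) = (140 + 2*37636)*(1/6002) + (-161 + 23104 - 8816)/25921 = (140 + 75272)*(1/6002) + 14127*(1/25921) = 75412*(1/6002) + 14127/25921 = 37706/3001 + 14127/25921 = 1019772353/77788921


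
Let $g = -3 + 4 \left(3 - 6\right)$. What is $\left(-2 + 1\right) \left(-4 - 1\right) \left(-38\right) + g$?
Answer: $-205$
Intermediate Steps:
$g = -15$ ($g = -3 + 4 \left(3 - 6\right) = -3 + 4 \left(-3\right) = -3 - 12 = -15$)
$\left(-2 + 1\right) \left(-4 - 1\right) \left(-38\right) + g = \left(-2 + 1\right) \left(-4 - 1\right) \left(-38\right) - 15 = \left(-1\right) \left(-5\right) \left(-38\right) - 15 = 5 \left(-38\right) - 15 = -190 - 15 = -205$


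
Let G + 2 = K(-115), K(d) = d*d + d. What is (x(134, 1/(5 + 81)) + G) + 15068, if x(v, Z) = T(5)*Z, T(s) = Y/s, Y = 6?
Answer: 6057843/215 ≈ 28176.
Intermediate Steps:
T(s) = 6/s
K(d) = d + d² (K(d) = d² + d = d + d²)
G = 13108 (G = -2 - 115*(1 - 115) = -2 - 115*(-114) = -2 + 13110 = 13108)
x(v, Z) = 6*Z/5 (x(v, Z) = (6/5)*Z = (6*(⅕))*Z = 6*Z/5)
(x(134, 1/(5 + 81)) + G) + 15068 = (6/(5*(5 + 81)) + 13108) + 15068 = ((6/5)/86 + 13108) + 15068 = ((6/5)*(1/86) + 13108) + 15068 = (3/215 + 13108) + 15068 = 2818223/215 + 15068 = 6057843/215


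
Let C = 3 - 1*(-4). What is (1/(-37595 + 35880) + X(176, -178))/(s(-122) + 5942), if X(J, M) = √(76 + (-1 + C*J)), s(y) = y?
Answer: -1/9981300 + √1307/5820 ≈ 0.0062117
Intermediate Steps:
C = 7 (C = 3 + 4 = 7)
X(J, M) = √(75 + 7*J) (X(J, M) = √(76 + (-1 + 7*J)) = √(75 + 7*J))
(1/(-37595 + 35880) + X(176, -178))/(s(-122) + 5942) = (1/(-37595 + 35880) + √(75 + 7*176))/(-122 + 5942) = (1/(-1715) + √(75 + 1232))/5820 = (-1/1715 + √1307)*(1/5820) = -1/9981300 + √1307/5820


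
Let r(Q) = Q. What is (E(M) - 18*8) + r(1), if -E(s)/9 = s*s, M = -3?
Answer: -224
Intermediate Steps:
E(s) = -9*s² (E(s) = -9*s*s = -9*s²)
(E(M) - 18*8) + r(1) = (-9*(-3)² - 18*8) + 1 = (-9*9 - 144) + 1 = (-81 - 144) + 1 = -225 + 1 = -224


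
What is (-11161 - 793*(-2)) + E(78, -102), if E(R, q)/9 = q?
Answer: -10493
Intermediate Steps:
E(R, q) = 9*q
(-11161 - 793*(-2)) + E(78, -102) = (-11161 - 793*(-2)) + 9*(-102) = (-11161 + 1586) - 918 = -9575 - 918 = -10493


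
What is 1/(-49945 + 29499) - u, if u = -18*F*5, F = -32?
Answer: -58884481/20446 ≈ -2880.0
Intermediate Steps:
u = 2880 (u = -18*(-32)*5 = 576*5 = 2880)
1/(-49945 + 29499) - u = 1/(-49945 + 29499) - 1*2880 = 1/(-20446) - 2880 = -1/20446 - 2880 = -58884481/20446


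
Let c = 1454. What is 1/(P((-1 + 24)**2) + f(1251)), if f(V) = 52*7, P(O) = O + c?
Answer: 1/2347 ≈ 0.00042608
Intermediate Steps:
P(O) = 1454 + O (P(O) = O + 1454 = 1454 + O)
f(V) = 364
1/(P((-1 + 24)**2) + f(1251)) = 1/((1454 + (-1 + 24)**2) + 364) = 1/((1454 + 23**2) + 364) = 1/((1454 + 529) + 364) = 1/(1983 + 364) = 1/2347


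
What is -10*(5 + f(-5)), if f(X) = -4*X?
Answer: -250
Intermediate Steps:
-10*(5 + f(-5)) = -10*(5 - 4*(-5)) = -10*(5 + 20) = -10*25 = -250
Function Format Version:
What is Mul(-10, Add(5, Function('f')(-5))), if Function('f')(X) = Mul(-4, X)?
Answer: -250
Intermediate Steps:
Mul(-10, Add(5, Function('f')(-5))) = Mul(-10, Add(5, Mul(-4, -5))) = Mul(-10, Add(5, 20)) = Mul(-10, 25) = -250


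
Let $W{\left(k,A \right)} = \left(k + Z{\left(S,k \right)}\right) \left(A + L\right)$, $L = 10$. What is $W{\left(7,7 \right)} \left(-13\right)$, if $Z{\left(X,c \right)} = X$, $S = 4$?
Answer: $-2431$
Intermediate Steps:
$W{\left(k,A \right)} = \left(4 + k\right) \left(10 + A\right)$ ($W{\left(k,A \right)} = \left(k + 4\right) \left(A + 10\right) = \left(4 + k\right) \left(10 + A\right)$)
$W{\left(7,7 \right)} \left(-13\right) = \left(40 + 4 \cdot 7 + 10 \cdot 7 + 7 \cdot 7\right) \left(-13\right) = \left(40 + 28 + 70 + 49\right) \left(-13\right) = 187 \left(-13\right) = -2431$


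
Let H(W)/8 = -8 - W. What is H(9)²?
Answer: 18496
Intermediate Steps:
H(W) = -64 - 8*W (H(W) = 8*(-8 - W) = -64 - 8*W)
H(9)² = (-64 - 8*9)² = (-64 - 72)² = (-136)² = 18496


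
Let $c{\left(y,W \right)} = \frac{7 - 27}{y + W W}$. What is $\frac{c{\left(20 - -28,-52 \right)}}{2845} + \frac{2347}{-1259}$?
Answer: $- \frac{918786043}{492863248} \approx -1.8642$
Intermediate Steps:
$c{\left(y,W \right)} = - \frac{20}{y + W^{2}}$
$\frac{c{\left(20 - -28,-52 \right)}}{2845} + \frac{2347}{-1259} = \frac{\left(-20\right) \frac{1}{\left(20 - -28\right) + \left(-52\right)^{2}}}{2845} + \frac{2347}{-1259} = - \frac{20}{\left(20 + 28\right) + 2704} \cdot \frac{1}{2845} + 2347 \left(- \frac{1}{1259}\right) = - \frac{20}{48 + 2704} \cdot \frac{1}{2845} - \frac{2347}{1259} = - \frac{20}{2752} \cdot \frac{1}{2845} - \frac{2347}{1259} = \left(-20\right) \frac{1}{2752} \cdot \frac{1}{2845} - \frac{2347}{1259} = \left(- \frac{5}{688}\right) \frac{1}{2845} - \frac{2347}{1259} = - \frac{1}{391472} - \frac{2347}{1259} = - \frac{918786043}{492863248}$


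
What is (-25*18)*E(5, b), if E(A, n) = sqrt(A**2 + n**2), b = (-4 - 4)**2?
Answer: -450*sqrt(4121) ≈ -28888.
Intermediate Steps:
b = 64 (b = (-8)**2 = 64)
(-25*18)*E(5, b) = (-25*18)*sqrt(5**2 + 64**2) = -450*sqrt(25 + 4096) = -450*sqrt(4121)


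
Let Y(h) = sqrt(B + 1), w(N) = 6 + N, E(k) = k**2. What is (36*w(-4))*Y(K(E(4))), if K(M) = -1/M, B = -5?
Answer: 144*I ≈ 144.0*I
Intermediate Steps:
Y(h) = 2*I (Y(h) = sqrt(-5 + 1) = sqrt(-4) = 2*I)
(36*w(-4))*Y(K(E(4))) = (36*(6 - 4))*(2*I) = (36*2)*(2*I) = 72*(2*I) = 144*I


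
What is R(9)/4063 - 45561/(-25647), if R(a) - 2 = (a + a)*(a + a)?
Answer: 64491755/34734587 ≈ 1.8567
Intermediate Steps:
R(a) = 2 + 4*a**2 (R(a) = 2 + (a + a)*(a + a) = 2 + (2*a)*(2*a) = 2 + 4*a**2)
R(9)/4063 - 45561/(-25647) = (2 + 4*9**2)/4063 - 45561/(-25647) = (2 + 4*81)*(1/4063) - 45561*(-1/25647) = (2 + 324)*(1/4063) + 15187/8549 = 326*(1/4063) + 15187/8549 = 326/4063 + 15187/8549 = 64491755/34734587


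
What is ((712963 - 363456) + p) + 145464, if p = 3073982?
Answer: 3568953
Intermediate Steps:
((712963 - 363456) + p) + 145464 = ((712963 - 363456) + 3073982) + 145464 = (349507 + 3073982) + 145464 = 3423489 + 145464 = 3568953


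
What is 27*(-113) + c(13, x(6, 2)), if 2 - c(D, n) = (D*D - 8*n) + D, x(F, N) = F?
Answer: -3183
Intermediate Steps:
c(D, n) = 2 - D - D**2 + 8*n (c(D, n) = 2 - ((D*D - 8*n) + D) = 2 - ((D**2 - 8*n) + D) = 2 - (D + D**2 - 8*n) = 2 + (-D - D**2 + 8*n) = 2 - D - D**2 + 8*n)
27*(-113) + c(13, x(6, 2)) = 27*(-113) + (2 - 1*13 - 1*13**2 + 8*6) = -3051 + (2 - 13 - 1*169 + 48) = -3051 + (2 - 13 - 169 + 48) = -3051 - 132 = -3183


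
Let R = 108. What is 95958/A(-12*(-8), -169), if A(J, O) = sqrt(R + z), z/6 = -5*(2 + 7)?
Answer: -5331*I*sqrt(2) ≈ -7539.2*I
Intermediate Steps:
z = -270 (z = 6*(-5*(2 + 7)) = 6*(-5*9) = 6*(-45) = -270)
A(J, O) = 9*I*sqrt(2) (A(J, O) = sqrt(108 - 270) = sqrt(-162) = 9*I*sqrt(2))
95958/A(-12*(-8), -169) = 95958/((9*I*sqrt(2))) = 95958*(-I*sqrt(2)/18) = -5331*I*sqrt(2)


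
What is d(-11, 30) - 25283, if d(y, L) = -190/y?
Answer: -277923/11 ≈ -25266.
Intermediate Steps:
d(-11, 30) - 25283 = -190/(-11) - 25283 = -190*(-1/11) - 25283 = 190/11 - 25283 = -277923/11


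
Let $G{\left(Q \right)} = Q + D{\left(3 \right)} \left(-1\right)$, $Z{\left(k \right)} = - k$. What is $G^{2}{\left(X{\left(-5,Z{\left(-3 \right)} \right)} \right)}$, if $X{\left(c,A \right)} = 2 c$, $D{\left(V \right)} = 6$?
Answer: $256$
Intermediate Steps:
$G{\left(Q \right)} = -6 + Q$ ($G{\left(Q \right)} = Q + 6 \left(-1\right) = Q - 6 = -6 + Q$)
$G^{2}{\left(X{\left(-5,Z{\left(-3 \right)} \right)} \right)} = \left(-6 + 2 \left(-5\right)\right)^{2} = \left(-6 - 10\right)^{2} = \left(-16\right)^{2} = 256$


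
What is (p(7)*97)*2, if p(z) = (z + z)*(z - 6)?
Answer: 2716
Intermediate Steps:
p(z) = 2*z*(-6 + z) (p(z) = (2*z)*(-6 + z) = 2*z*(-6 + z))
(p(7)*97)*2 = ((2*7*(-6 + 7))*97)*2 = ((2*7*1)*97)*2 = (14*97)*2 = 1358*2 = 2716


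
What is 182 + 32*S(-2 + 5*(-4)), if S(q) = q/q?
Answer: 214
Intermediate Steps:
S(q) = 1
182 + 32*S(-2 + 5*(-4)) = 182 + 32*1 = 182 + 32 = 214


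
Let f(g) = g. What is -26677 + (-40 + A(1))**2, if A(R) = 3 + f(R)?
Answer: -25381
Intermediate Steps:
A(R) = 3 + R
-26677 + (-40 + A(1))**2 = -26677 + (-40 + (3 + 1))**2 = -26677 + (-40 + 4)**2 = -26677 + (-36)**2 = -26677 + 1296 = -25381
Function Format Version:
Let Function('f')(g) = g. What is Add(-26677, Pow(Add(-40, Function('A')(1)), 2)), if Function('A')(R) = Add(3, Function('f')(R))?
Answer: -25381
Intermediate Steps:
Function('A')(R) = Add(3, R)
Add(-26677, Pow(Add(-40, Function('A')(1)), 2)) = Add(-26677, Pow(Add(-40, Add(3, 1)), 2)) = Add(-26677, Pow(Add(-40, 4), 2)) = Add(-26677, Pow(-36, 2)) = Add(-26677, 1296) = -25381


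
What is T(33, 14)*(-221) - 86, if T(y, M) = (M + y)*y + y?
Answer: -350150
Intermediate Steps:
T(y, M) = y + y*(M + y) (T(y, M) = y*(M + y) + y = y + y*(M + y))
T(33, 14)*(-221) - 86 = (33*(1 + 14 + 33))*(-221) - 86 = (33*48)*(-221) - 86 = 1584*(-221) - 86 = -350064 - 86 = -350150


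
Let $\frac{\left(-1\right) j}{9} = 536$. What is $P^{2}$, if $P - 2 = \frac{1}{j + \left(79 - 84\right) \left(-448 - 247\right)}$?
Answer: $\frac{7273809}{1819801} \approx 3.997$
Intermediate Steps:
$j = -4824$ ($j = \left(-9\right) 536 = -4824$)
$P = \frac{2697}{1349}$ ($P = 2 + \frac{1}{-4824 + \left(79 - 84\right) \left(-448 - 247\right)} = 2 + \frac{1}{-4824 - 5 \left(-448 - 247\right)} = 2 + \frac{1}{-4824 - -3475} = 2 + \frac{1}{-4824 + 3475} = 2 + \frac{1}{-1349} = 2 - \frac{1}{1349} = \frac{2697}{1349} \approx 1.9993$)
$P^{2} = \left(\frac{2697}{1349}\right)^{2} = \frac{7273809}{1819801}$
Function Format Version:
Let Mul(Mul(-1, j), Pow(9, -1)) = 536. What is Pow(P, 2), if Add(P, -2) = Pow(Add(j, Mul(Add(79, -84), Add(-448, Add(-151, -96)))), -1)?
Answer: Rational(7273809, 1819801) ≈ 3.9970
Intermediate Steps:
j = -4824 (j = Mul(-9, 536) = -4824)
P = Rational(2697, 1349) (P = Add(2, Pow(Add(-4824, Mul(Add(79, -84), Add(-448, Add(-151, -96)))), -1)) = Add(2, Pow(Add(-4824, Mul(-5, Add(-448, -247))), -1)) = Add(2, Pow(Add(-4824, Mul(-5, -695)), -1)) = Add(2, Pow(Add(-4824, 3475), -1)) = Add(2, Pow(-1349, -1)) = Add(2, Rational(-1, 1349)) = Rational(2697, 1349) ≈ 1.9993)
Pow(P, 2) = Pow(Rational(2697, 1349), 2) = Rational(7273809, 1819801)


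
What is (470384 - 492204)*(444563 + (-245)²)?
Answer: -11010110160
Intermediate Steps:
(470384 - 492204)*(444563 + (-245)²) = -21820*(444563 + 60025) = -21820*504588 = -11010110160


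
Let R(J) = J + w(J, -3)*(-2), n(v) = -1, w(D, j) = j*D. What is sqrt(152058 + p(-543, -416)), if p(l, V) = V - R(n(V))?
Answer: sqrt(151649) ≈ 389.42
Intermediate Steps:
w(D, j) = D*j
R(J) = 7*J (R(J) = J + (J*(-3))*(-2) = J - 3*J*(-2) = J + 6*J = 7*J)
p(l, V) = 7 + V (p(l, V) = V - 7*(-1) = V - 1*(-7) = V + 7 = 7 + V)
sqrt(152058 + p(-543, -416)) = sqrt(152058 + (7 - 416)) = sqrt(152058 - 409) = sqrt(151649)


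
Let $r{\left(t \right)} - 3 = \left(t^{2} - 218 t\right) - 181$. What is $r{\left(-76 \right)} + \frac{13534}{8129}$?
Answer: $\frac{180200948}{8129} \approx 22168.0$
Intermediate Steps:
$r{\left(t \right)} = -178 + t^{2} - 218 t$ ($r{\left(t \right)} = 3 - \left(181 - t^{2} + 218 t\right) = -178 + t^{2} - 218 t$)
$r{\left(-76 \right)} + \frac{13534}{8129} = \left(-178 + \left(-76\right)^{2} - -16568\right) + \frac{13534}{8129} = \left(-178 + 5776 + 16568\right) + 13534 \cdot \frac{1}{8129} = 22166 + \frac{13534}{8129} = \frac{180200948}{8129}$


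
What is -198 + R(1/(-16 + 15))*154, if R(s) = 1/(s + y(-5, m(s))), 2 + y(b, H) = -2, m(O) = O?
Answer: -1144/5 ≈ -228.80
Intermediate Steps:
y(b, H) = -4 (y(b, H) = -2 - 2 = -4)
R(s) = 1/(-4 + s) (R(s) = 1/(s - 4) = 1/(-4 + s))
-198 + R(1/(-16 + 15))*154 = -198 + 154/(-4 + 1/(-16 + 15)) = -198 + 154/(-4 + 1/(-1)) = -198 + 154/(-4 - 1) = -198 + 154/(-5) = -198 - ⅕*154 = -198 - 154/5 = -1144/5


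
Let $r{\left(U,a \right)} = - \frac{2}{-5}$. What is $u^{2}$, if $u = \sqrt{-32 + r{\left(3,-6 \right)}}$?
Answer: $- \frac{158}{5} \approx -31.6$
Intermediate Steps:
$r{\left(U,a \right)} = \frac{2}{5}$ ($r{\left(U,a \right)} = \left(-2\right) \left(- \frac{1}{5}\right) = \frac{2}{5}$)
$u = \frac{i \sqrt{790}}{5}$ ($u = \sqrt{-32 + \frac{2}{5}} = \sqrt{- \frac{158}{5}} = \frac{i \sqrt{790}}{5} \approx 5.6214 i$)
$u^{2} = \left(\frac{i \sqrt{790}}{5}\right)^{2} = - \frac{158}{5}$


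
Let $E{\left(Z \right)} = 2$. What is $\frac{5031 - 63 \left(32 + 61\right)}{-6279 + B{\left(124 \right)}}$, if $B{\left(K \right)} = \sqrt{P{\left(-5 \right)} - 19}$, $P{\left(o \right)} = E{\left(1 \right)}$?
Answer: $\frac{2599506}{19712929} + \frac{414 i \sqrt{17}}{19712929} \approx 0.13187 + 8.6591 \cdot 10^{-5} i$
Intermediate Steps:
$P{\left(o \right)} = 2$
$B{\left(K \right)} = i \sqrt{17}$ ($B{\left(K \right)} = \sqrt{2 - 19} = \sqrt{-17} = i \sqrt{17}$)
$\frac{5031 - 63 \left(32 + 61\right)}{-6279 + B{\left(124 \right)}} = \frac{5031 - 63 \left(32 + 61\right)}{-6279 + i \sqrt{17}} = \frac{5031 - 5859}{-6279 + i \sqrt{17}} = - \frac{828}{-6279 + i \sqrt{17}}$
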